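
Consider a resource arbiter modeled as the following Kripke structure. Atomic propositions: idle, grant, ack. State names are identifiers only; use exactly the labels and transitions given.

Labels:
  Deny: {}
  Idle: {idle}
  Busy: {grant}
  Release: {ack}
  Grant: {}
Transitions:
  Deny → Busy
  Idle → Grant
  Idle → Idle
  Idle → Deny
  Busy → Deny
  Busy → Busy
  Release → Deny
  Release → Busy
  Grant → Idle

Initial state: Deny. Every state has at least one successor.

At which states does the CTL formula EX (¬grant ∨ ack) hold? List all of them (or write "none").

States satisfying ¬grant ∨ ack: {Deny, Idle, Release, Grant}.
States satisfying EX (¬grant ∨ ack): {Idle, Busy, Release, Grant}.

{Idle, Busy, Release, Grant}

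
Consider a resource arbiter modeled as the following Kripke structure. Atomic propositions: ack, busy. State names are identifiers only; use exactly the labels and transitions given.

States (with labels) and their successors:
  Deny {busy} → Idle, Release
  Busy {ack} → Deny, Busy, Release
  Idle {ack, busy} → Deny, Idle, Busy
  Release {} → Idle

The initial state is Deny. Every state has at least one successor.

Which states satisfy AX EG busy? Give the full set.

{Release}

States satisfying EG busy: {Deny, Idle}.
States satisfying AX EG busy: {Release}.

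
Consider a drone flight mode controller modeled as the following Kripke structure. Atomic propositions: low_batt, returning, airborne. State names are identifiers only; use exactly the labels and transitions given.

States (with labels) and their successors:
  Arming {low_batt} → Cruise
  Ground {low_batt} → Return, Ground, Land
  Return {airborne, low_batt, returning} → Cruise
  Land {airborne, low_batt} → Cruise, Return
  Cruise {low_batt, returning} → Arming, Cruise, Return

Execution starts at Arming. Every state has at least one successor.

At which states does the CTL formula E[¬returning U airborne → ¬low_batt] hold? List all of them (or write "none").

States satisfying ¬returning: {Arming, Ground, Land}.
States satisfying airborne → ¬low_batt: {Arming, Ground, Cruise}.
States satisfying E[¬returning U airborne → ¬low_batt]: {Arming, Ground, Land, Cruise}.

{Arming, Ground, Land, Cruise}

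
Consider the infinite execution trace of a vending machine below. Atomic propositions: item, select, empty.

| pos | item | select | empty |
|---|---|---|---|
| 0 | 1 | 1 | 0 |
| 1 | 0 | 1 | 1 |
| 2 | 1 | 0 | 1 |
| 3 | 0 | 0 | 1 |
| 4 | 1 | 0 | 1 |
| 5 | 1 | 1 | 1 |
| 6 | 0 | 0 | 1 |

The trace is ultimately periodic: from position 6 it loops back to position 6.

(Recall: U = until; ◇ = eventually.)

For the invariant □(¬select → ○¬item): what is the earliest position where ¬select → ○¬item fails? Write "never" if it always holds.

Check ¬select → ○¬item at each position in order: 0 ✓, 1 ✓, 2 ✓.
At position 3 the labels are {empty} and the next position 4 has {empty, item}, so ¬select → ○¬item is false there. This is the first violation.

3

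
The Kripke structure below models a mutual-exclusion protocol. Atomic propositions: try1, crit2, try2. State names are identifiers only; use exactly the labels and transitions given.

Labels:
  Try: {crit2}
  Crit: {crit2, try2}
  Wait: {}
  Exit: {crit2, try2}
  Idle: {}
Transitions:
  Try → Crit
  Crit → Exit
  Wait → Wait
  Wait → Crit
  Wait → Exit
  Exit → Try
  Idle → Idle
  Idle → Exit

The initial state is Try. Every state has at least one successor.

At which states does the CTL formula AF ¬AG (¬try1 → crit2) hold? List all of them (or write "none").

States satisfying ¬AG (¬try1 → crit2): {Wait, Idle}.
States satisfying AF ¬AG (¬try1 → crit2): {Wait, Idle}.

{Wait, Idle}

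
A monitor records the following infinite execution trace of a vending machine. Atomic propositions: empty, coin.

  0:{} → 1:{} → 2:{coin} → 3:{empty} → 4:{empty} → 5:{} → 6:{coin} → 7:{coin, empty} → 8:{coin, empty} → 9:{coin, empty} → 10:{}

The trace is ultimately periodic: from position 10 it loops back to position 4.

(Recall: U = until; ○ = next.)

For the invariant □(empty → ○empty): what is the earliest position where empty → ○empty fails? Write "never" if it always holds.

4

Check empty → ○empty at each position in order: 0 ✓, 1 ✓, 2 ✓, 3 ✓.
At position 4 the labels are {empty} and the next position 5 has {}, so empty → ○empty is false there. This is the first violation.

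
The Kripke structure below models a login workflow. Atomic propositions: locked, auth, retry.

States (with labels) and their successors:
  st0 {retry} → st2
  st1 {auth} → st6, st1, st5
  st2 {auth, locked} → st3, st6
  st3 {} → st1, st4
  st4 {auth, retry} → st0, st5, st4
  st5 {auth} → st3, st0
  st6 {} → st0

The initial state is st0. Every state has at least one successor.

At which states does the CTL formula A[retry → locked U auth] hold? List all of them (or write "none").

{st1, st2, st3, st4, st5}

States satisfying retry → locked: {st1, st2, st3, st5, st6}.
States satisfying auth: {st1, st2, st4, st5}.
States satisfying A[retry → locked U auth]: {st1, st2, st3, st4, st5}.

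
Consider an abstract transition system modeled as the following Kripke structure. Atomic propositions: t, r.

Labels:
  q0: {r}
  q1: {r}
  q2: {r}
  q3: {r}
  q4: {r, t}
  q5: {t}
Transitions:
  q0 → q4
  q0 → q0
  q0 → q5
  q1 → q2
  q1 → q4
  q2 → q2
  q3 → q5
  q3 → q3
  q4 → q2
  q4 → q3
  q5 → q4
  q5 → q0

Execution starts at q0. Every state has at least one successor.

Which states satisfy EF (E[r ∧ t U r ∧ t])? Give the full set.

States satisfying E[r ∧ t U r ∧ t]: {q4}.
States satisfying EF (E[r ∧ t U r ∧ t]): {q0, q1, q3, q4, q5}.

{q0, q1, q3, q4, q5}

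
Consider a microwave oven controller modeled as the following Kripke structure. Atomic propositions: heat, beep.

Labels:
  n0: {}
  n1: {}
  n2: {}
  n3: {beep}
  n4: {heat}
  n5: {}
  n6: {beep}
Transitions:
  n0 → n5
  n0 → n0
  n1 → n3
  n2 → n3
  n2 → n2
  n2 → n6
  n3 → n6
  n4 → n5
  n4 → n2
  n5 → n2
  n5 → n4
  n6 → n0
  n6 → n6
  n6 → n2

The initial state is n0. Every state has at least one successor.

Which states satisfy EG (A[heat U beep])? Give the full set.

States satisfying A[heat U beep]: {n3, n6}.
States satisfying EG (A[heat U beep]): {n3, n6}.

{n3, n6}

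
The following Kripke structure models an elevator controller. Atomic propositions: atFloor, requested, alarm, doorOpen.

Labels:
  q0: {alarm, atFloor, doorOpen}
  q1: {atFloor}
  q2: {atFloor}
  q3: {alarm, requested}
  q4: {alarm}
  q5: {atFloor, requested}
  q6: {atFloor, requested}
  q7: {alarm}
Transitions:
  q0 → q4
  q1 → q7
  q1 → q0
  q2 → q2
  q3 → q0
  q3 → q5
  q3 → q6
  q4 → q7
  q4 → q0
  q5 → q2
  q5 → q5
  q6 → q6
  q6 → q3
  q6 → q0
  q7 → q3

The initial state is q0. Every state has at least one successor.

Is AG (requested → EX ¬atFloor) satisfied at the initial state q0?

Does not hold

States satisfying requested → EX ¬atFloor: {q0, q1, q2, q4, q6, q7}.
States satisfying AG (requested → EX ¬atFloor): {q2}.
q3 is reachable from q0 and violates requested → EX ¬atFloor, so AG fails at q0.
q0 ∉ Sat(AG (requested → EX ¬atFloor)).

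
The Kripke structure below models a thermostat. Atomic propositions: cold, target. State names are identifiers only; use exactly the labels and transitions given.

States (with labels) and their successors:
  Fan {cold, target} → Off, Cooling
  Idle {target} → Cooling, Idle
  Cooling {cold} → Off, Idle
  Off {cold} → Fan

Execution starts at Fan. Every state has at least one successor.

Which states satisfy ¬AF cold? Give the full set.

{Idle}

States satisfying cold: {Fan, Cooling, Off}.
States satisfying AF cold: {Fan, Cooling, Off}.
States satisfying ¬AF cold: {Idle}.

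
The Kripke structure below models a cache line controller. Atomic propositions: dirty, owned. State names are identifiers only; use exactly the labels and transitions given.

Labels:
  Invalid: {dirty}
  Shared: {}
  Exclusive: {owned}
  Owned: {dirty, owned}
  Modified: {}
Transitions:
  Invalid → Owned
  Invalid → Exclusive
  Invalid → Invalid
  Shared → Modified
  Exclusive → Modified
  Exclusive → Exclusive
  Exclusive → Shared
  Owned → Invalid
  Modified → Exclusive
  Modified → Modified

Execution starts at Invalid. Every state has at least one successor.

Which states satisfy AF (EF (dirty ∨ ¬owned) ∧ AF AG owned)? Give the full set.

States satisfying EF (dirty ∨ ¬owned) ∧ AF AG owned: ∅.
States satisfying AF (EF (dirty ∨ ¬owned) ∧ AF AG owned): ∅.

none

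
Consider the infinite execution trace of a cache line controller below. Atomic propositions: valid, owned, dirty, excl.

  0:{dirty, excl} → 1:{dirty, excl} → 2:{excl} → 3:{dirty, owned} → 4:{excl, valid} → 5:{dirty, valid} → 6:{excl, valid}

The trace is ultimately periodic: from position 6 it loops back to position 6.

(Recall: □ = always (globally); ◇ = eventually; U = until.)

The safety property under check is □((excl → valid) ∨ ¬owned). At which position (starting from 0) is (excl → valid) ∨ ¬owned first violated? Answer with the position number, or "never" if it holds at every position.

never

(excl → valid) ∨ ¬owned holds at every position 0..6, and those are all the positions the trace ever visits, so the invariant □((excl → valid) ∨ ¬owned) is never violated.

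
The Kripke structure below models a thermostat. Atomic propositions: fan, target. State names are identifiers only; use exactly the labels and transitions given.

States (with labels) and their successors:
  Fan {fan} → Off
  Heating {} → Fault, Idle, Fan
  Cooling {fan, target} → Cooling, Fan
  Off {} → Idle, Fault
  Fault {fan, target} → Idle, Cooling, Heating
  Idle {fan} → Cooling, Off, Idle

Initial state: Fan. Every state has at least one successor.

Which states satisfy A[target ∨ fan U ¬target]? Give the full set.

States satisfying target ∨ fan: {Fan, Cooling, Fault, Idle}.
States satisfying ¬target: {Fan, Heating, Off, Idle}.
States satisfying A[target ∨ fan U ¬target]: {Fan, Heating, Off, Idle}.

{Fan, Heating, Off, Idle}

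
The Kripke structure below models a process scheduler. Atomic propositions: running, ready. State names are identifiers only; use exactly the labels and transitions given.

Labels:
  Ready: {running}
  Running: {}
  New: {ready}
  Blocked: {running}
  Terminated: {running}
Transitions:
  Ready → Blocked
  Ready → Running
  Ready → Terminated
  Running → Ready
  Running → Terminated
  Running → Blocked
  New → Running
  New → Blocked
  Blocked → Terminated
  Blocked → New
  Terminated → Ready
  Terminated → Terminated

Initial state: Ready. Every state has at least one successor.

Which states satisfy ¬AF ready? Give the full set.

States satisfying ready: {New}.
States satisfying AF ready: {New}.
States satisfying ¬AF ready: {Ready, Running, Blocked, Terminated}.

{Ready, Running, Blocked, Terminated}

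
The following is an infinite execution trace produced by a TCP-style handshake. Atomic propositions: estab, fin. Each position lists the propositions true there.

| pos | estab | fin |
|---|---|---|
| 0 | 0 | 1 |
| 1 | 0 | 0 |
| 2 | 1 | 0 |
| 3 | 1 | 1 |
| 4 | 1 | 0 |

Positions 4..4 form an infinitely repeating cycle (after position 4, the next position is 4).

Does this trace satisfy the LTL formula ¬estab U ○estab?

Holds

Walking from position 0: ○estab first holds at position 1, and ¬estab holds at every earlier position along the way, so ¬estab U ○estab holds.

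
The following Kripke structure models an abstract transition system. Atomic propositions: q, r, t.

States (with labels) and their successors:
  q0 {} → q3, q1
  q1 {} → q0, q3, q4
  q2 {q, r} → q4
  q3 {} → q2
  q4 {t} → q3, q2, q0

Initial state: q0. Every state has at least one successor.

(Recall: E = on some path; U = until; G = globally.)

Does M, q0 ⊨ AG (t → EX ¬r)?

States satisfying t → EX ¬r: {q0, q1, q2, q3, q4}.
States satisfying AG (t → EX ¬r): {q0, q1, q2, q3, q4}.
Every state reachable from q0 satisfies t → EX ¬r.
q0 ∈ Sat(AG (t → EX ¬r)).

Holds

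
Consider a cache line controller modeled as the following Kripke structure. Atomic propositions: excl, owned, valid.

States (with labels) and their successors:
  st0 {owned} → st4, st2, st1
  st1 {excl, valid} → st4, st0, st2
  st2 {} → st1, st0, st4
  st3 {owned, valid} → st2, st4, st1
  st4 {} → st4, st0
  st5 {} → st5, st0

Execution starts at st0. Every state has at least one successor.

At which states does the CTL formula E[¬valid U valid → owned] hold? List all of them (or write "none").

{st0, st2, st3, st4, st5}

States satisfying ¬valid: {st0, st2, st4, st5}.
States satisfying valid → owned: {st0, st2, st3, st4, st5}.
States satisfying E[¬valid U valid → owned]: {st0, st2, st3, st4, st5}.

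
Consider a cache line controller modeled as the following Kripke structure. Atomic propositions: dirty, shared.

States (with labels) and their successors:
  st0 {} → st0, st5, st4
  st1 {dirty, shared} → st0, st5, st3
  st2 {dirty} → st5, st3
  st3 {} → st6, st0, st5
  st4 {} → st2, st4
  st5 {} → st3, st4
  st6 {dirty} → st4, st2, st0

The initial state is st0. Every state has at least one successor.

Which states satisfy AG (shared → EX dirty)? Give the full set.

{st0, st2, st3, st4, st5, st6}

States satisfying shared → EX dirty: {st0, st2, st3, st4, st5, st6}.
States satisfying AG (shared → EX dirty): {st0, st2, st3, st4, st5, st6}.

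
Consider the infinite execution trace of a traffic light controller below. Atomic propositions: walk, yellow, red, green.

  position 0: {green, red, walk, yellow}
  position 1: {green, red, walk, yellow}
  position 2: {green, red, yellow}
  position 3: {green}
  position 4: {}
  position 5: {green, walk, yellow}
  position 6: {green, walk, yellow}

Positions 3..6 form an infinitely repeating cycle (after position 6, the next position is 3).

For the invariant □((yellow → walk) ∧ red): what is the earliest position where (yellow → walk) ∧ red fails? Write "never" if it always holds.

Check (yellow → walk) ∧ red at each position in order: 0 ✓, 1 ✓.
At position 2 the labels are {green, red, yellow}, so (yellow → walk) ∧ red is false there. This is the first violation.

2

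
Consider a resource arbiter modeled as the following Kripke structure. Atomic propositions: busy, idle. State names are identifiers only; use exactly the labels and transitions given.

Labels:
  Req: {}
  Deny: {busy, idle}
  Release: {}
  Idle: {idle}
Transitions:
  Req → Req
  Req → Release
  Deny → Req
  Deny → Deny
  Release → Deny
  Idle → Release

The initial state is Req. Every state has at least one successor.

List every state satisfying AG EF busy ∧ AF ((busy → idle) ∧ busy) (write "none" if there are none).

States satisfying EF busy: {Req, Deny, Release, Idle}.
States satisfying AG EF busy: {Req, Deny, Release, Idle}.
States satisfying (busy → idle) ∧ busy: {Deny}.
States satisfying AF ((busy → idle) ∧ busy): {Deny, Release, Idle}.
States satisfying AG EF busy ∧ AF ((busy → idle) ∧ busy): {Deny, Release, Idle}.

{Deny, Release, Idle}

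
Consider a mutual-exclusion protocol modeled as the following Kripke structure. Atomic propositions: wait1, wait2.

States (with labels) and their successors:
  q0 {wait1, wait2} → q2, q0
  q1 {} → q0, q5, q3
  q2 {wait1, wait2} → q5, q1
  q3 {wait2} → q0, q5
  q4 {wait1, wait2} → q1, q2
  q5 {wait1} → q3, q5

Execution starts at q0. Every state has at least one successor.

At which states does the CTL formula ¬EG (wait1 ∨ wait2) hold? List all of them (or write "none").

States satisfying wait1 ∨ wait2: {q0, q2, q3, q4, q5}.
States satisfying EG (wait1 ∨ wait2): {q0, q2, q3, q4, q5}.
States satisfying ¬EG (wait1 ∨ wait2): {q1}.

{q1}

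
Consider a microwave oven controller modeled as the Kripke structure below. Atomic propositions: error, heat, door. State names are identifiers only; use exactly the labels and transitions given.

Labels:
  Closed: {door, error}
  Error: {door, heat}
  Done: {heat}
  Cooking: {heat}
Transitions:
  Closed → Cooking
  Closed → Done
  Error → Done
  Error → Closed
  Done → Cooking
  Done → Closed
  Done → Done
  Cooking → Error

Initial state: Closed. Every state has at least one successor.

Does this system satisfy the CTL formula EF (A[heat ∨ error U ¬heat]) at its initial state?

Satisfied

States satisfying A[heat ∨ error U ¬heat]: {Closed}.
States satisfying EF (A[heat ∨ error U ¬heat]): {Closed, Error, Done, Cooking}.
Some path from Closed reaches a state where A[heat ∨ error U ¬heat] holds.
Closed ∈ Sat(EF (A[heat ∨ error U ¬heat])).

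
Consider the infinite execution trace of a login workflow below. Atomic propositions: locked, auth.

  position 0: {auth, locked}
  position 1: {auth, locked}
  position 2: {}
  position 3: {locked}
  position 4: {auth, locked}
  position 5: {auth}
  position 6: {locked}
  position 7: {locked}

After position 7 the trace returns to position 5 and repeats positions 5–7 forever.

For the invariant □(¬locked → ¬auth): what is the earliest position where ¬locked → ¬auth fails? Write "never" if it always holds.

5

Check ¬locked → ¬auth at each position in order: 0 ✓, 1 ✓, 2 ✓, 3 ✓, 4 ✓.
At position 5 the labels are {auth}, so ¬locked → ¬auth is false there. This is the first violation.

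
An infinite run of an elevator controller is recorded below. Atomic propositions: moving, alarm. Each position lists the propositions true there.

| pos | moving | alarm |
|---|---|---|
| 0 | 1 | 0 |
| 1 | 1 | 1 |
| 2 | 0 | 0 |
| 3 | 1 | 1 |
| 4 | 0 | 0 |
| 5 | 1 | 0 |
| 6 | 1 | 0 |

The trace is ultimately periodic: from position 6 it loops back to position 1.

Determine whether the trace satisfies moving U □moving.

Walking from position 0: at position 2, □moving has not yet held and moving fails, so moving U □moving is false.

Violated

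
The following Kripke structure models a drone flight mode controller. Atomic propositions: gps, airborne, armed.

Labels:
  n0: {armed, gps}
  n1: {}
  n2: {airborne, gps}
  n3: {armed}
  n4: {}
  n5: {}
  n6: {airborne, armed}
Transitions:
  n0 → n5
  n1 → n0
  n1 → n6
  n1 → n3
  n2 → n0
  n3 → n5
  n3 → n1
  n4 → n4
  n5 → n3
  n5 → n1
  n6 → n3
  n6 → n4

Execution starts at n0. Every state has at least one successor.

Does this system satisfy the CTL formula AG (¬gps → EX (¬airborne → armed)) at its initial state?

No

States satisfying ¬gps → EX (¬airborne → armed): {n0, n1, n2, n5, n6}.
States satisfying AG (¬gps → EX (¬airborne → armed)): ∅.
n3 is reachable from n0 and violates ¬gps → EX (¬airborne → armed), so AG fails at n0.
n0 ∉ Sat(AG (¬gps → EX (¬airborne → armed))).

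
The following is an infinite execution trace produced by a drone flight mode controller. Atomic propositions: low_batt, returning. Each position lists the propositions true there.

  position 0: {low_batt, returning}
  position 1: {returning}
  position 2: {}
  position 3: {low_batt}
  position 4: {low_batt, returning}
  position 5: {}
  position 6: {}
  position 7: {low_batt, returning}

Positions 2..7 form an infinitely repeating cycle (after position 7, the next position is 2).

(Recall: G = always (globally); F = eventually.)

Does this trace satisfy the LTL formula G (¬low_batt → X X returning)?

¬low_batt → X X returning must hold at every position from 0 onward. It fails at position 1, so G (¬low_batt → X X returning) is false.
Positions where ¬low_batt holds: 1, 2, 5, 6.
Check X X returning at each: 1→fails, 2→ok, 5→ok, 6→fails.

Does not hold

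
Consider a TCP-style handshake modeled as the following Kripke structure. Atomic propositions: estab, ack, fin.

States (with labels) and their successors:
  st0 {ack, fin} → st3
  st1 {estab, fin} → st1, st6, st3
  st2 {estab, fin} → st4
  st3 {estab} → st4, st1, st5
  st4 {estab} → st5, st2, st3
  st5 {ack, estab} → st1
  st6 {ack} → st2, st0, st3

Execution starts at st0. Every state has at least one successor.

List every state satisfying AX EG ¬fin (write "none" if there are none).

{st0, st2}

States satisfying EG ¬fin: {st3, st4, st6}.
States satisfying AX EG ¬fin: {st0, st2}.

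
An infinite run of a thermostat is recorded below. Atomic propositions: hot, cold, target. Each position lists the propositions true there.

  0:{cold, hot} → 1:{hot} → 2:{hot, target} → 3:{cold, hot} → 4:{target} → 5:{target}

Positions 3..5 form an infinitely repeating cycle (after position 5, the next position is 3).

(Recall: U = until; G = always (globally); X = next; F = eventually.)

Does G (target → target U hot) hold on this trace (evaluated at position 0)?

Yes

target → target U hot holds at every position 0..5, and those are all positions ever visited, so G (target → target U hot) holds.
Positions where target holds: 2, 4, 5.
Check target U hot at each: 2→ok, 4→ok, 5→ok.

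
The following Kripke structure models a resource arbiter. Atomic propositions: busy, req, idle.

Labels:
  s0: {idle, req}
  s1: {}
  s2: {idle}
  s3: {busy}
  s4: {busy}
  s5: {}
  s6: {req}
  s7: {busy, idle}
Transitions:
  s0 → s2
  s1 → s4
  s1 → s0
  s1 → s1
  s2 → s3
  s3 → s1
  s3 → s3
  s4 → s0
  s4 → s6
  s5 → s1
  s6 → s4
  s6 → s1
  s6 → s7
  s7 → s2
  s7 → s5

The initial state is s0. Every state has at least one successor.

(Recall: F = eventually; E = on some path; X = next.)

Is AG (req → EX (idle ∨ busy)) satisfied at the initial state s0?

States satisfying req → EX (idle ∨ busy): {s0, s1, s2, s3, s4, s5, s6, s7}.
States satisfying AG (req → EX (idle ∨ busy)): {s0, s1, s2, s3, s4, s5, s6, s7}.
Every state reachable from s0 satisfies req → EX (idle ∨ busy).
s0 ∈ Sat(AG (req → EX (idle ∨ busy))).

Yes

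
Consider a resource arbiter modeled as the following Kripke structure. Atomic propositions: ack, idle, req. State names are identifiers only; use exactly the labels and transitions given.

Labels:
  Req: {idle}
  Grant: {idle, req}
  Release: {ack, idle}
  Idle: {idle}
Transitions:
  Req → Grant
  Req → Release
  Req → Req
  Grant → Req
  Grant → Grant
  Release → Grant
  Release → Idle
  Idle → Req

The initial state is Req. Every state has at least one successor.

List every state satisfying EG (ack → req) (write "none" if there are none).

{Req, Grant, Idle}

States satisfying ack → req: {Req, Grant, Idle}.
States satisfying EG (ack → req): {Req, Grant, Idle}.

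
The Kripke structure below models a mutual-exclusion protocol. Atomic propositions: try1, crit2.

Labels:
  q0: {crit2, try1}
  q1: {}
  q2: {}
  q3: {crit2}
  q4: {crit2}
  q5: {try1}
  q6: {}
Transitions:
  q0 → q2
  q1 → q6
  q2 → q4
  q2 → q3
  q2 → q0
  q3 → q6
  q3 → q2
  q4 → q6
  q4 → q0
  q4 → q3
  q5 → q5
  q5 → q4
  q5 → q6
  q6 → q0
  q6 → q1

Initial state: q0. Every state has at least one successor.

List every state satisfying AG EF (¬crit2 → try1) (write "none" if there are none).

States satisfying EF (¬crit2 → try1): {q0, q1, q2, q3, q4, q5, q6}.
States satisfying AG EF (¬crit2 → try1): {q0, q1, q2, q3, q4, q5, q6}.

{q0, q1, q2, q3, q4, q5, q6}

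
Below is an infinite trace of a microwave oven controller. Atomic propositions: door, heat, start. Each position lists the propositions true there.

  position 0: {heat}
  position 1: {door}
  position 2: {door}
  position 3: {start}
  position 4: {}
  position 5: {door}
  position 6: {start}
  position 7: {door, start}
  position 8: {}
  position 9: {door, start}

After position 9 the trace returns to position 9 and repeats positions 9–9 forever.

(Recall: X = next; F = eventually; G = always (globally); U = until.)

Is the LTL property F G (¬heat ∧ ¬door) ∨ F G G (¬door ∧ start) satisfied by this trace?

Does not hold

G (¬heat ∧ ¬door) is false at every position 0..9, so it never becomes true and F G (¬heat ∧ ¬door) fails.
G G (¬door ∧ start) is false at every position 0..9, so it never becomes true and F G G (¬door ∧ start) fails.
At position 0: F G (¬heat ∧ ¬door) is false; F G G (¬door ∧ start) is false; so F G (¬heat ∧ ¬door) ∨ F G G (¬door ∧ start) is false.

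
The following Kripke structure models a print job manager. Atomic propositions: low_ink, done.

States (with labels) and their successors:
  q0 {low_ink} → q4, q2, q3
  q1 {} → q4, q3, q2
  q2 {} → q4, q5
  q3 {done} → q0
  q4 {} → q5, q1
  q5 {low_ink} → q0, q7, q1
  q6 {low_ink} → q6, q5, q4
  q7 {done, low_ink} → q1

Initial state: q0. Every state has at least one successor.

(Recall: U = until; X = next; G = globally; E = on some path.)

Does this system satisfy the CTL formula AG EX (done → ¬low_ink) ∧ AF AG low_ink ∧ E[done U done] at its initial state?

Does not hold

States satisfying EX (done → ¬low_ink): {q0, q1, q2, q3, q4, q5, q6, q7}.
States satisfying AG EX (done → ¬low_ink): {q0, q1, q2, q3, q4, q5, q6, q7}.
States satisfying AG low_ink: ∅.
States satisfying AF AG low_ink: ∅.
States satisfying AG EX (done → ¬low_ink) ∧ AF AG low_ink: ∅.
States satisfying done: {q3, q7}.
States satisfying E[done U done]: {q3, q7}.
States satisfying AG EX (done → ¬low_ink) ∧ AF AG low_ink ∧ E[done U done]: ∅.
q0 ∉ Sat(AG EX (done → ¬low_ink) ∧ AF AG low_ink ∧ E[done U done]).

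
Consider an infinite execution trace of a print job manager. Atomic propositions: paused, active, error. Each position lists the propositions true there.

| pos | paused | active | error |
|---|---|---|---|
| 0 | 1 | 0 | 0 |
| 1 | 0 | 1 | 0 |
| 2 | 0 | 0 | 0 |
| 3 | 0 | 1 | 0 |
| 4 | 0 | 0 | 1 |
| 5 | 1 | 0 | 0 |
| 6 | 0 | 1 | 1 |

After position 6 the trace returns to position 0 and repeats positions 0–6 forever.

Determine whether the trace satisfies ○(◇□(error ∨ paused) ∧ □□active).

Does not hold

The position after 0 is 1; ◇□(error ∨ paused) ∧ □□active is false there.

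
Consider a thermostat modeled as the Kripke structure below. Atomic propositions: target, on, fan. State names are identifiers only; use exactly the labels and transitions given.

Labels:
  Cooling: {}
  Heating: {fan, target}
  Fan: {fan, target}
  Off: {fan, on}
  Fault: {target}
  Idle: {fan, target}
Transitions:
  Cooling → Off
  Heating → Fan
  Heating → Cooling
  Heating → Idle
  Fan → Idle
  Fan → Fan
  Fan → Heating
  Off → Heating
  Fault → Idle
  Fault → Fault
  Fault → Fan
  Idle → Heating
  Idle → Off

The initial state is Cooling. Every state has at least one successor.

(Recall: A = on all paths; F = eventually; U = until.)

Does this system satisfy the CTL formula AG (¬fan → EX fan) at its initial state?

States satisfying ¬fan → EX fan: {Cooling, Heating, Fan, Off, Fault, Idle}.
States satisfying AG (¬fan → EX fan): {Cooling, Heating, Fan, Off, Fault, Idle}.
Every state reachable from Cooling satisfies ¬fan → EX fan.
Cooling ∈ Sat(AG (¬fan → EX fan)).

Yes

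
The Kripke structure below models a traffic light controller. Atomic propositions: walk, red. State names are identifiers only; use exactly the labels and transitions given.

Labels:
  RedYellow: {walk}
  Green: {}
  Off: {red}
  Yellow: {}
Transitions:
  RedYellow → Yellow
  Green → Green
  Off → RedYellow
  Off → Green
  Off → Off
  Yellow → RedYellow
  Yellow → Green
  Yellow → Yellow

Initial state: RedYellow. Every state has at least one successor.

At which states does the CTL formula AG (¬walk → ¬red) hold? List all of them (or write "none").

States satisfying ¬walk → ¬red: {RedYellow, Green, Yellow}.
States satisfying AG (¬walk → ¬red): {RedYellow, Green, Yellow}.

{RedYellow, Green, Yellow}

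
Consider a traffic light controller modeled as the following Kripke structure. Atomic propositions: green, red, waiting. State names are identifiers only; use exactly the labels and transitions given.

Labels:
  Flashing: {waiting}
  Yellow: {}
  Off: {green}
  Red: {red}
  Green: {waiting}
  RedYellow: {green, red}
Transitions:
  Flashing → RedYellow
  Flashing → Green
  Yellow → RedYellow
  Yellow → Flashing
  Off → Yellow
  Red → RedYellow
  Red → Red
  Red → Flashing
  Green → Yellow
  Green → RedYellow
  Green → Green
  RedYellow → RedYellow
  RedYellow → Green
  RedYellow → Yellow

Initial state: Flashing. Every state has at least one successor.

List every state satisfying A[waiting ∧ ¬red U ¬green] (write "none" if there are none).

{Flashing, Yellow, Red, Green}

States satisfying waiting ∧ ¬red: {Flashing, Green}.
States satisfying ¬green: {Flashing, Yellow, Red, Green}.
States satisfying A[waiting ∧ ¬red U ¬green]: {Flashing, Yellow, Red, Green}.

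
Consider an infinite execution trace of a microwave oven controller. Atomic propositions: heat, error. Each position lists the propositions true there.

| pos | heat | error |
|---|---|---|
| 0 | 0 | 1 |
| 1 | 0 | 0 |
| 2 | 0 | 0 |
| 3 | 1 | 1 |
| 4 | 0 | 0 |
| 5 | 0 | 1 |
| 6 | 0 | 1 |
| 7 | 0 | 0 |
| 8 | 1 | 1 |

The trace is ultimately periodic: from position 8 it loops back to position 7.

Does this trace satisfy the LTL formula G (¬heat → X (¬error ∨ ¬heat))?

Does not hold

¬heat → X (¬error ∨ ¬heat) must hold at every position from 0 onward. It fails at position 2, so G (¬heat → X (¬error ∨ ¬heat)) is false.
Positions where ¬heat holds: 0, 1, 2, 4, 5, 6, 7.
Check X (¬error ∨ ¬heat) at each: 0→ok, 1→ok, 2→fails, 4→ok, 5→ok, 6→ok, 7→fails.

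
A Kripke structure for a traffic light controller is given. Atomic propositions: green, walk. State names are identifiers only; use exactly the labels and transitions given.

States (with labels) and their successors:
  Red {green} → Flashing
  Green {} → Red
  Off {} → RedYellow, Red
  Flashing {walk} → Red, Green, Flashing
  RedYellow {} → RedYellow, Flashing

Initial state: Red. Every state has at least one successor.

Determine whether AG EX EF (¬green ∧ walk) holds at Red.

Satisfied

States satisfying EX EF (¬green ∧ walk): {Red, Green, Off, Flashing, RedYellow}.
States satisfying AG EX EF (¬green ∧ walk): {Red, Green, Off, Flashing, RedYellow}.
Every state reachable from Red satisfies EX EF (¬green ∧ walk).
Red ∈ Sat(AG EX EF (¬green ∧ walk)).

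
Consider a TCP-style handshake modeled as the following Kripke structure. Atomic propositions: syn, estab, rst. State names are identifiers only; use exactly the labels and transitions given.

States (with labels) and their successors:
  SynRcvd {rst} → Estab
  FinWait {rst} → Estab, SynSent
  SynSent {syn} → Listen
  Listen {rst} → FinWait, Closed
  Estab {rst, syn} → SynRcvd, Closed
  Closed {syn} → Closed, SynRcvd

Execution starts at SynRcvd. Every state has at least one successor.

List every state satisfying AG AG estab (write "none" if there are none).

none

States satisfying AG estab: ∅.
States satisfying AG AG estab: ∅.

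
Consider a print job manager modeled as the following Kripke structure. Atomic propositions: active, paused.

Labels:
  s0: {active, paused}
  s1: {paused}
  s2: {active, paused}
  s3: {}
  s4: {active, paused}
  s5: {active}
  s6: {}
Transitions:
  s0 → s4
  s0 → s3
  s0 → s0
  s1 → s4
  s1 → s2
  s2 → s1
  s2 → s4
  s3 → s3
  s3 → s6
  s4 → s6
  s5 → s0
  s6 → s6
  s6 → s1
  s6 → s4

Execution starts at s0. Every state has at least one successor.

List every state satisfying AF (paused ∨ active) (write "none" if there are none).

States satisfying paused ∨ active: {s0, s1, s2, s4, s5}.
States satisfying AF (paused ∨ active): {s0, s1, s2, s4, s5}.

{s0, s1, s2, s4, s5}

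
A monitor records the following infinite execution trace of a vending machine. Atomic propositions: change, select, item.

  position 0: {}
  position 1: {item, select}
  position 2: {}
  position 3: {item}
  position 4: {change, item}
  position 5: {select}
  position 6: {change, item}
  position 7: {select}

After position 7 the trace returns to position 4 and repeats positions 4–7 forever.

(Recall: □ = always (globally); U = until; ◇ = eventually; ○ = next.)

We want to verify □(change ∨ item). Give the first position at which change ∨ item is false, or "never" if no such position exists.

0

At position 0 the labels are {}, so change ∨ item is false there. This is the first violation.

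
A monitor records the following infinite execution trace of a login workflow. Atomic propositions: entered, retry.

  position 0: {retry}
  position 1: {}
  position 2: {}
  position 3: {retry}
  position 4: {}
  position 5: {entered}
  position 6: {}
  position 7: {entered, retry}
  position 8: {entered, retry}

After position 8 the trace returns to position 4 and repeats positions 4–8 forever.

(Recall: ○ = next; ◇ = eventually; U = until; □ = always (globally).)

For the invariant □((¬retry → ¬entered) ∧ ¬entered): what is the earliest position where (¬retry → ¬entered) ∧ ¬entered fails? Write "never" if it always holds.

Check (¬retry → ¬entered) ∧ ¬entered at each position in order: 0 ✓, 1 ✓, 2 ✓, 3 ✓, 4 ✓.
At position 5 the labels are {entered}, so (¬retry → ¬entered) ∧ ¬entered is false there. This is the first violation.

5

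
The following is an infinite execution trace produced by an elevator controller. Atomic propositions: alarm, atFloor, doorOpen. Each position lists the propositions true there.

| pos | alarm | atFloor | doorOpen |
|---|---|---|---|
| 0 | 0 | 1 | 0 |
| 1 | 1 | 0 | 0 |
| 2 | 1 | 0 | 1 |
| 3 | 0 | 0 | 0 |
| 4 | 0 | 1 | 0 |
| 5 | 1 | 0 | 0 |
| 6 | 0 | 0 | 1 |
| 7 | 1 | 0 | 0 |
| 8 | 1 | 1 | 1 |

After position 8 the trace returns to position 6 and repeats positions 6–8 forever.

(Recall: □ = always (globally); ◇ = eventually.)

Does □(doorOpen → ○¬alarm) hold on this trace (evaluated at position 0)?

No

doorOpen → ○¬alarm must hold at every position from 0 onward. It fails at position 6, so □(doorOpen → ○¬alarm) is false.
Positions where doorOpen holds: 2, 6, 8.
Check ○¬alarm at each: 2→ok, 6→fails, 8→ok.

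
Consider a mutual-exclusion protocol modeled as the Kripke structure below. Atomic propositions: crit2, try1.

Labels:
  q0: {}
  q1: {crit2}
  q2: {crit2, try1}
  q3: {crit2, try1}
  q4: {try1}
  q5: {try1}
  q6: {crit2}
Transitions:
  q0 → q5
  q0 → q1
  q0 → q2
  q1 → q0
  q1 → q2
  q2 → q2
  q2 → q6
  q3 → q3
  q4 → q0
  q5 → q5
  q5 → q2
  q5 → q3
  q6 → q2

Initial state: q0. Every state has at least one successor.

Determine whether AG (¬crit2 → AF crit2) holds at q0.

States satisfying ¬crit2 → AF crit2: {q1, q2, q3, q6}.
States satisfying AG (¬crit2 → AF crit2): {q2, q3, q6}.
q0 is reachable from q0 and violates ¬crit2 → AF crit2, so AG fails at q0.
q0 ∉ Sat(AG (¬crit2 → AF crit2)).

Violated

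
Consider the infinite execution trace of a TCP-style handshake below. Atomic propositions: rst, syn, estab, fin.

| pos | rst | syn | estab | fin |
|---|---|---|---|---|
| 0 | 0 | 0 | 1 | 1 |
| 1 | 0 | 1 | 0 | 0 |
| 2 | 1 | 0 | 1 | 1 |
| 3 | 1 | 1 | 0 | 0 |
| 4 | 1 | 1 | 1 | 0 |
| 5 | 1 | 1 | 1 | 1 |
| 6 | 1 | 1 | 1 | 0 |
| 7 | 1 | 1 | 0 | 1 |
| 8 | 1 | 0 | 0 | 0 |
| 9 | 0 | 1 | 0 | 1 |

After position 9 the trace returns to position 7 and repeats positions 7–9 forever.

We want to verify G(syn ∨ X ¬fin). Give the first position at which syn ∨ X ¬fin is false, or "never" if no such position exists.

Check syn ∨ X ¬fin at each position in order: 0 ✓, 1 ✓, 2 ✓, 3 ✓, 4 ✓, 5 ✓, 6 ✓, 7 ✓.
At position 8 the labels are {rst} and the next position 9 has {fin, syn}, so syn ∨ X ¬fin is false there. This is the first violation.

8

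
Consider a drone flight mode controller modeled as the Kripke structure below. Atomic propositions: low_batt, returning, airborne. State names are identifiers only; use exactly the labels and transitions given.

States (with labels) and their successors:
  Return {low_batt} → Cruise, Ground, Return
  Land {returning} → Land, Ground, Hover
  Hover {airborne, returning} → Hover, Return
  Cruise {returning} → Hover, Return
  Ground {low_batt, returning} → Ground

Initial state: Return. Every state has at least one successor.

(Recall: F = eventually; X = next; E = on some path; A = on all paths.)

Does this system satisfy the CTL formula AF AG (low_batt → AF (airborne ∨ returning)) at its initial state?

States satisfying AG (low_batt → AF (airborne ∨ returning)): {Ground}.
States satisfying AF AG (low_batt → AF (airborne ∨ returning)): {Ground}.
There is a path from Return along which AG (low_batt → AF (airborne ∨ returning)) never holds.
Return ∉ Sat(AF AG (low_batt → AF (airborne ∨ returning))).

No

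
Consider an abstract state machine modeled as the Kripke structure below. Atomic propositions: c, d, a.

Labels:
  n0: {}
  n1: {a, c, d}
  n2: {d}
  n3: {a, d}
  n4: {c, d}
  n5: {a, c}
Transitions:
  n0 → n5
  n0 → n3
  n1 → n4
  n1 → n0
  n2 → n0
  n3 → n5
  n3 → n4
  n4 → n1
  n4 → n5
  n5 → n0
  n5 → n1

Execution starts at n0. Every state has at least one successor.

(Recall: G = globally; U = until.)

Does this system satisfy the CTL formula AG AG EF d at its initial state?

Holds

States satisfying AG EF d: {n0, n1, n2, n3, n4, n5}.
States satisfying AG AG EF d: {n0, n1, n2, n3, n4, n5}.
Every state reachable from n0 satisfies AG EF d.
n0 ∈ Sat(AG AG EF d).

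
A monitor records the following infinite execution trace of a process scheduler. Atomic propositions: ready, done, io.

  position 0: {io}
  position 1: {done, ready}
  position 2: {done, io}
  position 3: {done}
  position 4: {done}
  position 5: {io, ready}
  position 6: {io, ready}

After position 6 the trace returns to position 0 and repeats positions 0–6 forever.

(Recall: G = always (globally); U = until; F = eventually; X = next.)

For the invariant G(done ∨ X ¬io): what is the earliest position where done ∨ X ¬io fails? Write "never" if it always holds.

Check done ∨ X ¬io at each position in order: 0 ✓, 1 ✓, 2 ✓, 3 ✓, 4 ✓.
At position 5 the labels are {io, ready} and the next position 6 has {io, ready}, so done ∨ X ¬io is false there. This is the first violation.

5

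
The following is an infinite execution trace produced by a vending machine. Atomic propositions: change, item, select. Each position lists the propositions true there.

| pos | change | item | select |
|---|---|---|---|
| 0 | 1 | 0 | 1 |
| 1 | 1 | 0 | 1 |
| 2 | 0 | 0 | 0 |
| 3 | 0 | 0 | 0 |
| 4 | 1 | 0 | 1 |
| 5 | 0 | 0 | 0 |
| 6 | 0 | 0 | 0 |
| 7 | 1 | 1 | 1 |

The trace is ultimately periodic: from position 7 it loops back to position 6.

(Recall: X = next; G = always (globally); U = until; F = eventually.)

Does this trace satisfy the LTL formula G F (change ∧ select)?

Holds

F (change ∧ select) holds at every position 0..7, and those are all positions ever visited, so G F (change ∧ select) holds.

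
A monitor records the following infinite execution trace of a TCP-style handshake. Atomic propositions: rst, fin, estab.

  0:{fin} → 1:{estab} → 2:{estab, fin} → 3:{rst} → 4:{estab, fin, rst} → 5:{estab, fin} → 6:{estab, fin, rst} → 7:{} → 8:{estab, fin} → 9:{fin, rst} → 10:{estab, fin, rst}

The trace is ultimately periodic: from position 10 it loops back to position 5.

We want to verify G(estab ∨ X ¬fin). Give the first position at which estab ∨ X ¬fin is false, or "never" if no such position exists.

Check estab ∨ X ¬fin at each position in order: 0 ✓, 1 ✓, 2 ✓.
At position 3 the labels are {rst} and the next position 4 has {estab, fin, rst}, so estab ∨ X ¬fin is false there. This is the first violation.

3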